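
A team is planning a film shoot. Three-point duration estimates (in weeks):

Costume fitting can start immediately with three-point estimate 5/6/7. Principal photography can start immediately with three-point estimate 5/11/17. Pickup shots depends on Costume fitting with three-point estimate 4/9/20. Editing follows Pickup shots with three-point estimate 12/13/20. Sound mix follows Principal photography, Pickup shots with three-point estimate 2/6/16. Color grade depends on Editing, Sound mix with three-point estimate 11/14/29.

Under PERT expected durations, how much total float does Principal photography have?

12 weeks

te_Costume fitting = (5 + 4·6 + 7)/6 = 36/6 = 6
te_Principal photography = (5 + 4·11 + 17)/6 = 66/6 = 11
te_Pickup shots = (4 + 4·9 + 20)/6 = 60/6 = 10
te_Editing = (12 + 4·13 + 20)/6 = 84/6 = 14
te_Sound mix = (2 + 4·6 + 16)/6 = 42/6 = 7
te_Color grade = (11 + 4·14 + 29)/6 = 96/6 = 16

Forward pass:
ES_Costume fitting = 0; EF_Costume fitting = 6
ES_Principal photography = 0; EF_Principal photography = 11
ES_Pickup shots = 6; EF_Pickup shots = 6+10 = 16
ES_Editing = 16; EF_Editing = 16+14 = 30
ES_Sound mix = max(EF_Principal photography=11, EF_Pickup shots=16) = 16; EF_Sound mix = 16+7 = 23
ES_Color grade = max(EF_Editing=30, EF_Sound mix=23) = 30; EF_Color grade = 30+16 = 46
Expected project duration μ = 46 weeks. Critical path: Costume fitting → Pickup shots → Editing → Color grade.

Backward pass:
LF_Color grade = 46; LS_Color grade = 46−16 = 30
LF_Sound mix = LS_Color grade = 30; LS_Sound mix = 30−7 = 23
LF_Editing = LS_Color grade = 30; LS_Editing = 30−14 = 16
LF_Pickup shots = min(LS_Editing=16, LS_Sound mix=23) = 16; LS_Pickup shots = 16−10 = 6
LF_Principal photography = LS_Sound mix = 23; LS_Principal photography = 23−11 = 12
LF_Costume fitting = LS_Pickup shots = 6; LS_Costume fitting = 6−6 = 0
Slack_Principal photography = LS_Principal photography − ES_Principal photography = 12 − 0 = 12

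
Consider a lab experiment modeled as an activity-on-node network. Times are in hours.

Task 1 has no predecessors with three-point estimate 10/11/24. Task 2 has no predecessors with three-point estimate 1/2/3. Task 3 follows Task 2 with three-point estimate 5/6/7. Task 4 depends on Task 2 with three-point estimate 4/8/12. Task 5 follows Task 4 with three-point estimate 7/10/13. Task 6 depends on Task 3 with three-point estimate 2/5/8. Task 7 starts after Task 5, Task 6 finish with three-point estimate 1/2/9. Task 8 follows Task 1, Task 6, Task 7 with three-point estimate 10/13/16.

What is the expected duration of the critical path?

te_Task 1 = (10 + 4·11 + 24)/6 = 78/6 = 13
te_Task 2 = (1 + 4·2 + 3)/6 = 12/6 = 2
te_Task 3 = (5 + 4·6 + 7)/6 = 36/6 = 6
te_Task 4 = (4 + 4·8 + 12)/6 = 48/6 = 8
te_Task 5 = (7 + 4·10 + 13)/6 = 60/6 = 10
te_Task 6 = (2 + 4·5 + 8)/6 = 30/6 = 5
te_Task 7 = (1 + 4·2 + 9)/6 = 18/6 = 3
te_Task 8 = (10 + 4·13 + 16)/6 = 78/6 = 13

Forward pass:
ES_Task 1 = 0; EF_Task 1 = 13
ES_Task 2 = 0; EF_Task 2 = 2
ES_Task 3 = 2; EF_Task 3 = 2+6 = 8
ES_Task 4 = 2; EF_Task 4 = 2+8 = 10
ES_Task 5 = 10; EF_Task 5 = 10+10 = 20
ES_Task 6 = 8; EF_Task 6 = 8+5 = 13
ES_Task 7 = max(EF_Task 5=20, EF_Task 6=13) = 20; EF_Task 7 = 20+3 = 23
ES_Task 8 = max(EF_Task 1=13, EF_Task 6=13, EF_Task 7=23) = 23; EF_Task 8 = 23+13 = 36
Expected project duration μ = 36 hours. Critical path: Task 2 → Task 4 → Task 5 → Task 7 → Task 8.

36 hours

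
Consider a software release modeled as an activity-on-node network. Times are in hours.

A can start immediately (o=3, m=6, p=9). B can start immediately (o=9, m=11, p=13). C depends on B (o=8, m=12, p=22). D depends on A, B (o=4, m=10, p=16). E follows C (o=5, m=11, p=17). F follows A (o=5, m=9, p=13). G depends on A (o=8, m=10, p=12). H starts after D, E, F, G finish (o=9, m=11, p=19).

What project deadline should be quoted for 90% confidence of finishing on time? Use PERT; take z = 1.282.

51.6 hours

te_A = (3 + 4·6 + 9)/6 = 36/6 = 6; σ²_A = ((9−3)/6)² = 1.000
te_B = (9 + 4·11 + 13)/6 = 66/6 = 11; σ²_B = ((13−9)/6)² = 0.444
te_C = (8 + 4·12 + 22)/6 = 78/6 = 13; σ²_C = ((22−8)/6)² = 5.444
te_D = (4 + 4·10 + 16)/6 = 60/6 = 10; σ²_D = ((16−4)/6)² = 4.000
te_E = (5 + 4·11 + 17)/6 = 66/6 = 11; σ²_E = ((17−5)/6)² = 4.000
te_F = (5 + 4·9 + 13)/6 = 54/6 = 9; σ²_F = ((13−5)/6)² = 1.778
te_G = (8 + 4·10 + 12)/6 = 60/6 = 10; σ²_G = ((12−8)/6)² = 0.444
te_H = (9 + 4·11 + 19)/6 = 72/6 = 12; σ²_H = ((19−9)/6)² = 2.778

Forward pass:
ES_A = 0; EF_A = 6
ES_B = 0; EF_B = 11
ES_C = 11; EF_C = 11+13 = 24
ES_D = max(EF_A=6, EF_B=11) = 11; EF_D = 11+10 = 21
ES_E = 24; EF_E = 24+11 = 35
ES_F = 6; EF_F = 6+9 = 15
ES_G = 6; EF_G = 6+10 = 16
ES_H = max(EF_D=21, EF_E=35, EF_F=15, EF_G=16) = 35; EF_H = 35+12 = 47
Expected project duration μ = 47 hours. Critical path: B → C → E → H.

Variance along critical path = 0.444 + 5.444 + 4.000 + 2.778 = 12.667; σ = 3.559 hours.
D = μ + z·σ = 47 + 1.282·3.559 = 51.6 hours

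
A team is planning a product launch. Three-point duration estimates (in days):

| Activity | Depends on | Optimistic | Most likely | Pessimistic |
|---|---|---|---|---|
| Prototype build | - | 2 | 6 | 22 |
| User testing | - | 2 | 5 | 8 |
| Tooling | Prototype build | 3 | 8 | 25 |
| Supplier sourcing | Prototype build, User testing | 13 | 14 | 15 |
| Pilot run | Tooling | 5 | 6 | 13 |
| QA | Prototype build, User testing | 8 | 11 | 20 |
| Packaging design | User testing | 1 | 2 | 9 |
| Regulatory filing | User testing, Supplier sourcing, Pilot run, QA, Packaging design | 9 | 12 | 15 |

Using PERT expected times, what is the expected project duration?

te_Prototype build = (2 + 4·6 + 22)/6 = 48/6 = 8
te_User testing = (2 + 4·5 + 8)/6 = 30/6 = 5
te_Tooling = (3 + 4·8 + 25)/6 = 60/6 = 10
te_Supplier sourcing = (13 + 4·14 + 15)/6 = 84/6 = 14
te_Pilot run = (5 + 4·6 + 13)/6 = 42/6 = 7
te_QA = (8 + 4·11 + 20)/6 = 72/6 = 12
te_Packaging design = (1 + 4·2 + 9)/6 = 18/6 = 3
te_Regulatory filing = (9 + 4·12 + 15)/6 = 72/6 = 12

Forward pass:
ES_Prototype build = 0; EF_Prototype build = 8
ES_User testing = 0; EF_User testing = 5
ES_Tooling = 8; EF_Tooling = 8+10 = 18
ES_Supplier sourcing = max(EF_Prototype build=8, EF_User testing=5) = 8; EF_Supplier sourcing = 8+14 = 22
ES_Pilot run = 18; EF_Pilot run = 18+7 = 25
ES_QA = max(EF_Prototype build=8, EF_User testing=5) = 8; EF_QA = 8+12 = 20
ES_Packaging design = 5; EF_Packaging design = 5+3 = 8
ES_Regulatory filing = max(EF_User testing=5, EF_Supplier sourcing=22, EF_Pilot run=25, EF_QA=20, EF_Packaging design=8) = 25; EF_Regulatory filing = 25+12 = 37
Expected project duration μ = 37 days. Critical path: Prototype build → Tooling → Pilot run → Regulatory filing.

37 days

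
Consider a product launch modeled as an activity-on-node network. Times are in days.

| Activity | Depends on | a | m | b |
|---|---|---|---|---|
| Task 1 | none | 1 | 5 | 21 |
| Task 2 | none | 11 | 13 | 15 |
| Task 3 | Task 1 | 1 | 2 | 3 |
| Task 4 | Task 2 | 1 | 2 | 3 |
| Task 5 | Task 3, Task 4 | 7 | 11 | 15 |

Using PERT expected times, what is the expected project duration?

te_Task 1 = (1 + 4·5 + 21)/6 = 42/6 = 7
te_Task 2 = (11 + 4·13 + 15)/6 = 78/6 = 13
te_Task 3 = (1 + 4·2 + 3)/6 = 12/6 = 2
te_Task 4 = (1 + 4·2 + 3)/6 = 12/6 = 2
te_Task 5 = (7 + 4·11 + 15)/6 = 66/6 = 11

Forward pass:
ES_Task 1 = 0; EF_Task 1 = 7
ES_Task 2 = 0; EF_Task 2 = 13
ES_Task 3 = 7; EF_Task 3 = 7+2 = 9
ES_Task 4 = 13; EF_Task 4 = 13+2 = 15
ES_Task 5 = max(EF_Task 3=9, EF_Task 4=15) = 15; EF_Task 5 = 15+11 = 26
Expected project duration μ = 26 days. Critical path: Task 2 → Task 4 → Task 5.

26 days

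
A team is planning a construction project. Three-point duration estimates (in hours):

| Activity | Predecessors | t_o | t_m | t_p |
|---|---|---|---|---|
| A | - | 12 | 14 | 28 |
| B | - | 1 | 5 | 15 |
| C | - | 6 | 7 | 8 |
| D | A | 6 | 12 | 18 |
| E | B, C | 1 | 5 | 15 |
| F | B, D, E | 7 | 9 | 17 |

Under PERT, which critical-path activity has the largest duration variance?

te_A = (12 + 4·14 + 28)/6 = 96/6 = 16; σ²_A = ((28−12)/6)² = 7.111
te_B = (1 + 4·5 + 15)/6 = 36/6 = 6; σ²_B = ((15−1)/6)² = 5.444
te_C = (6 + 4·7 + 8)/6 = 42/6 = 7; σ²_C = ((8−6)/6)² = 0.111
te_D = (6 + 4·12 + 18)/6 = 72/6 = 12; σ²_D = ((18−6)/6)² = 4.000
te_E = (1 + 4·5 + 15)/6 = 36/6 = 6; σ²_E = ((15−1)/6)² = 5.444
te_F = (7 + 4·9 + 17)/6 = 60/6 = 10; σ²_F = ((17−7)/6)² = 2.778

Forward pass:
ES_A = 0; EF_A = 16
ES_B = 0; EF_B = 6
ES_C = 0; EF_C = 7
ES_D = 16; EF_D = 16+12 = 28
ES_E = max(EF_B=6, EF_C=7) = 7; EF_E = 7+6 = 13
ES_F = max(EF_B=6, EF_D=28, EF_E=13) = 28; EF_F = 28+10 = 38
Expected project duration μ = 38 hours. Critical path: A → D → F.

Variances on critical path: σ²_A=7.111, σ²_D=4.000, σ²_F=2.778.
Largest is σ²_A = 7.111.

A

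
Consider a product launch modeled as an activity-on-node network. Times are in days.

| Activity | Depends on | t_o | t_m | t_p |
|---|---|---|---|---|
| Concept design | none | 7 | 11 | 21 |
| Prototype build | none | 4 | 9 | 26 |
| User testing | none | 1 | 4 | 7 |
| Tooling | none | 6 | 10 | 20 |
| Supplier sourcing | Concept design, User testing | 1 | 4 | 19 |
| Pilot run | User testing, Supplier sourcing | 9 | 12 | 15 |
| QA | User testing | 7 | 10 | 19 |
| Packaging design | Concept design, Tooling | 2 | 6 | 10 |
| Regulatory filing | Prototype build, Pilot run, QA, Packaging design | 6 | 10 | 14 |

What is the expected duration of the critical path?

te_Concept design = (7 + 4·11 + 21)/6 = 72/6 = 12
te_Prototype build = (4 + 4·9 + 26)/6 = 66/6 = 11
te_User testing = (1 + 4·4 + 7)/6 = 24/6 = 4
te_Tooling = (6 + 4·10 + 20)/6 = 66/6 = 11
te_Supplier sourcing = (1 + 4·4 + 19)/6 = 36/6 = 6
te_Pilot run = (9 + 4·12 + 15)/6 = 72/6 = 12
te_QA = (7 + 4·10 + 19)/6 = 66/6 = 11
te_Packaging design = (2 + 4·6 + 10)/6 = 36/6 = 6
te_Regulatory filing = (6 + 4·10 + 14)/6 = 60/6 = 10

Forward pass:
ES_Concept design = 0; EF_Concept design = 12
ES_Prototype build = 0; EF_Prototype build = 11
ES_User testing = 0; EF_User testing = 4
ES_Tooling = 0; EF_Tooling = 11
ES_Supplier sourcing = max(EF_Concept design=12, EF_User testing=4) = 12; EF_Supplier sourcing = 12+6 = 18
ES_Pilot run = max(EF_User testing=4, EF_Supplier sourcing=18) = 18; EF_Pilot run = 18+12 = 30
ES_QA = 4; EF_QA = 4+11 = 15
ES_Packaging design = max(EF_Concept design=12, EF_Tooling=11) = 12; EF_Packaging design = 12+6 = 18
ES_Regulatory filing = max(EF_Prototype build=11, EF_Pilot run=30, EF_QA=15, EF_Packaging design=18) = 30; EF_Regulatory filing = 30+10 = 40
Expected project duration μ = 40 days. Critical path: Concept design → Supplier sourcing → Pilot run → Regulatory filing.

40 days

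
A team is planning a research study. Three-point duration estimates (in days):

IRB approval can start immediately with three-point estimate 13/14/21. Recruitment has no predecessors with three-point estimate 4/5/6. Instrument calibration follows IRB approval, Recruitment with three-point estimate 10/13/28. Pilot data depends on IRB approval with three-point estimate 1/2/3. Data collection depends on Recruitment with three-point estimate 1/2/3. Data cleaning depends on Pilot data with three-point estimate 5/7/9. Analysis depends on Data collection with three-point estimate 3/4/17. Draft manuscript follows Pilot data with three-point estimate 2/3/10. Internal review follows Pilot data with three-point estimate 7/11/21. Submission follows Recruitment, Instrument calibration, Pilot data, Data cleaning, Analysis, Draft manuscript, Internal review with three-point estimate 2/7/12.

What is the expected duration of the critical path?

37 days

te_IRB approval = (13 + 4·14 + 21)/6 = 90/6 = 15
te_Recruitment = (4 + 4·5 + 6)/6 = 30/6 = 5
te_Instrument calibration = (10 + 4·13 + 28)/6 = 90/6 = 15
te_Pilot data = (1 + 4·2 + 3)/6 = 12/6 = 2
te_Data collection = (1 + 4·2 + 3)/6 = 12/6 = 2
te_Data cleaning = (5 + 4·7 + 9)/6 = 42/6 = 7
te_Analysis = (3 + 4·4 + 17)/6 = 36/6 = 6
te_Draft manuscript = (2 + 4·3 + 10)/6 = 24/6 = 4
te_Internal review = (7 + 4·11 + 21)/6 = 72/6 = 12
te_Submission = (2 + 4·7 + 12)/6 = 42/6 = 7

Forward pass:
ES_IRB approval = 0; EF_IRB approval = 15
ES_Recruitment = 0; EF_Recruitment = 5
ES_Instrument calibration = max(EF_IRB approval=15, EF_Recruitment=5) = 15; EF_Instrument calibration = 15+15 = 30
ES_Pilot data = 15; EF_Pilot data = 15+2 = 17
ES_Data collection = 5; EF_Data collection = 5+2 = 7
ES_Data cleaning = 17; EF_Data cleaning = 17+7 = 24
ES_Analysis = 7; EF_Analysis = 7+6 = 13
ES_Draft manuscript = 17; EF_Draft manuscript = 17+4 = 21
ES_Internal review = 17; EF_Internal review = 17+12 = 29
ES_Submission = max(EF_Recruitment=5, EF_Instrument calibration=30, EF_Pilot data=17, EF_Data cleaning=24, EF_Analysis=13, EF_Draft manuscript=21, EF_Internal review=29) = 30; EF_Submission = 30+7 = 37
Expected project duration μ = 37 days. Critical path: IRB approval → Instrument calibration → Submission.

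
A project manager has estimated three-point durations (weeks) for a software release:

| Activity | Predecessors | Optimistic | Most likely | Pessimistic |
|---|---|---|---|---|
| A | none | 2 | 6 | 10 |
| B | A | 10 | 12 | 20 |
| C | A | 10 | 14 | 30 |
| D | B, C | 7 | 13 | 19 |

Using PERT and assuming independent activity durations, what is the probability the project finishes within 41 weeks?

te_A = (2 + 4·6 + 10)/6 = 36/6 = 6; σ²_A = ((10−2)/6)² = 1.778
te_B = (10 + 4·12 + 20)/6 = 78/6 = 13; σ²_B = ((20−10)/6)² = 2.778
te_C = (10 + 4·14 + 30)/6 = 96/6 = 16; σ²_C = ((30−10)/6)² = 11.111
te_D = (7 + 4·13 + 19)/6 = 78/6 = 13; σ²_D = ((19−7)/6)² = 4.000

Forward pass:
ES_A = 0; EF_A = 6
ES_B = 6; EF_B = 6+13 = 19
ES_C = 6; EF_C = 6+16 = 22
ES_D = max(EF_B=19, EF_C=22) = 22; EF_D = 22+13 = 35
Expected project duration μ = 35 weeks. Critical path: A → C → D.

Variance along critical path = 1.778 + 11.111 + 4.000 = 16.889; σ = √16.889 = 4.110 weeks.
Z = (41 − 35) / 4.110 = 1.460
P(T ≤ 41) = Φ(1.460) ≈ 0.928

0.928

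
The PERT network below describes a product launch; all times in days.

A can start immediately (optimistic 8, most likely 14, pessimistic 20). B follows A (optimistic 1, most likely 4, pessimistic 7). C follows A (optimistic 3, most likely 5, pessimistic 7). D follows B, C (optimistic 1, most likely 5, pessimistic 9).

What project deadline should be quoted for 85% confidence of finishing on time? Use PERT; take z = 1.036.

te_A = (8 + 4·14 + 20)/6 = 84/6 = 14; σ²_A = ((20−8)/6)² = 4.000
te_B = (1 + 4·4 + 7)/6 = 24/6 = 4; σ²_B = ((7−1)/6)² = 1.000
te_C = (3 + 4·5 + 7)/6 = 30/6 = 5; σ²_C = ((7−3)/6)² = 0.444
te_D = (1 + 4·5 + 9)/6 = 30/6 = 5; σ²_D = ((9−1)/6)² = 1.778

Forward pass:
ES_A = 0; EF_A = 14
ES_B = 14; EF_B = 14+4 = 18
ES_C = 14; EF_C = 14+5 = 19
ES_D = max(EF_B=18, EF_C=19) = 19; EF_D = 19+5 = 24
Expected project duration μ = 24 days. Critical path: A → C → D.

Variance along critical path = 4.000 + 0.444 + 1.778 = 6.222; σ = 2.494 days.
D = μ + z·σ = 24 + 1.036·2.494 = 26.6 days

26.6 days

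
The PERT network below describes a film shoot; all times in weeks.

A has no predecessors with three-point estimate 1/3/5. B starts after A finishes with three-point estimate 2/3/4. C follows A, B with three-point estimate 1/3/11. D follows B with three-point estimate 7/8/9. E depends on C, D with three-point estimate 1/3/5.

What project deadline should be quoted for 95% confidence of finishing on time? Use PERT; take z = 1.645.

te_A = (1 + 4·3 + 5)/6 = 18/6 = 3; σ²_A = ((5−1)/6)² = 0.444
te_B = (2 + 4·3 + 4)/6 = 18/6 = 3; σ²_B = ((4−2)/6)² = 0.111
te_C = (1 + 4·3 + 11)/6 = 24/6 = 4; σ²_C = ((11−1)/6)² = 2.778
te_D = (7 + 4·8 + 9)/6 = 48/6 = 8; σ²_D = ((9−7)/6)² = 0.111
te_E = (1 + 4·3 + 5)/6 = 18/6 = 3; σ²_E = ((5−1)/6)² = 0.444

Forward pass:
ES_A = 0; EF_A = 3
ES_B = 3; EF_B = 3+3 = 6
ES_C = max(EF_A=3, EF_B=6) = 6; EF_C = 6+4 = 10
ES_D = 6; EF_D = 6+8 = 14
ES_E = max(EF_C=10, EF_D=14) = 14; EF_E = 14+3 = 17
Expected project duration μ = 17 weeks. Critical path: A → B → D → E.

Variance along critical path = 0.444 + 0.111 + 0.111 + 0.444 = 1.111; σ = 1.054 weeks.
D = μ + z·σ = 17 + 1.645·1.054 = 18.7 weeks

18.7 weeks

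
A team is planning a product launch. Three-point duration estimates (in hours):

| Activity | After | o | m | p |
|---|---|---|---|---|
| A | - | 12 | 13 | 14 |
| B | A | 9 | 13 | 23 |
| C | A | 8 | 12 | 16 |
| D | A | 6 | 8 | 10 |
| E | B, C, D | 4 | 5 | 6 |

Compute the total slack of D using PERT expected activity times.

6 hours

te_A = (12 + 4·13 + 14)/6 = 78/6 = 13
te_B = (9 + 4·13 + 23)/6 = 84/6 = 14
te_C = (8 + 4·12 + 16)/6 = 72/6 = 12
te_D = (6 + 4·8 + 10)/6 = 48/6 = 8
te_E = (4 + 4·5 + 6)/6 = 30/6 = 5

Forward pass:
ES_A = 0; EF_A = 13
ES_B = 13; EF_B = 13+14 = 27
ES_C = 13; EF_C = 13+12 = 25
ES_D = 13; EF_D = 13+8 = 21
ES_E = max(EF_B=27, EF_C=25, EF_D=21) = 27; EF_E = 27+5 = 32
Expected project duration μ = 32 hours. Critical path: A → B → E.

Backward pass:
LF_E = 32; LS_E = 32−5 = 27
LF_D = LS_E = 27; LS_D = 27−8 = 19
LF_C = LS_E = 27; LS_C = 27−12 = 15
LF_B = LS_E = 27; LS_B = 27−14 = 13
LF_A = min(LS_B=13, LS_C=15, LS_D=19) = 13; LS_A = 13−13 = 0
Slack_D = LS_D − ES_D = 19 − 13 = 6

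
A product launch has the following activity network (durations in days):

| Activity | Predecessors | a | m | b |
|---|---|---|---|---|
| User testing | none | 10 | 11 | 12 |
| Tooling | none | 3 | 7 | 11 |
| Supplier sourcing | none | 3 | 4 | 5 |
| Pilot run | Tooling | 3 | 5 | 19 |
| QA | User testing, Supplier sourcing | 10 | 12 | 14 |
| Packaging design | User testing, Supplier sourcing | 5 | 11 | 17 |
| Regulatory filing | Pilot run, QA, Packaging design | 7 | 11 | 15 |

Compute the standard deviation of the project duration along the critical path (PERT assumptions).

1.53 days

te_User testing = (10 + 4·11 + 12)/6 = 66/6 = 11; σ²_User testing = ((12−10)/6)² = 0.111
te_Tooling = (3 + 4·7 + 11)/6 = 42/6 = 7; σ²_Tooling = ((11−3)/6)² = 1.778
te_Supplier sourcing = (3 + 4·4 + 5)/6 = 24/6 = 4; σ²_Supplier sourcing = ((5−3)/6)² = 0.111
te_Pilot run = (3 + 4·5 + 19)/6 = 42/6 = 7; σ²_Pilot run = ((19−3)/6)² = 7.111
te_QA = (10 + 4·12 + 14)/6 = 72/6 = 12; σ²_QA = ((14−10)/6)² = 0.444
te_Packaging design = (5 + 4·11 + 17)/6 = 66/6 = 11; σ²_Packaging design = ((17−5)/6)² = 4.000
te_Regulatory filing = (7 + 4·11 + 15)/6 = 66/6 = 11; σ²_Regulatory filing = ((15−7)/6)² = 1.778

Forward pass:
ES_User testing = 0; EF_User testing = 11
ES_Tooling = 0; EF_Tooling = 7
ES_Supplier sourcing = 0; EF_Supplier sourcing = 4
ES_Pilot run = 7; EF_Pilot run = 7+7 = 14
ES_QA = max(EF_User testing=11, EF_Supplier sourcing=4) = 11; EF_QA = 11+12 = 23
ES_Packaging design = max(EF_User testing=11, EF_Supplier sourcing=4) = 11; EF_Packaging design = 11+11 = 22
ES_Regulatory filing = max(EF_Pilot run=14, EF_QA=23, EF_Packaging design=22) = 23; EF_Regulatory filing = 23+11 = 34
Expected project duration μ = 34 days. Critical path: User testing → QA → Regulatory filing.

Variance along critical path = 0.111 + 0.444 + 1.778 = 2.333
σ = √2.333 = 1.528 days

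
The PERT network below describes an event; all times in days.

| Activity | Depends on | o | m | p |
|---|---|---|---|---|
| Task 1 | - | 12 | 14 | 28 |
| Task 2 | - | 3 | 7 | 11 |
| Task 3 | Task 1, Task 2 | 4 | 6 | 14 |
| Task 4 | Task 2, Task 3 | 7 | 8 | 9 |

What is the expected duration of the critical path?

te_Task 1 = (12 + 4·14 + 28)/6 = 96/6 = 16
te_Task 2 = (3 + 4·7 + 11)/6 = 42/6 = 7
te_Task 3 = (4 + 4·6 + 14)/6 = 42/6 = 7
te_Task 4 = (7 + 4·8 + 9)/6 = 48/6 = 8

Forward pass:
ES_Task 1 = 0; EF_Task 1 = 16
ES_Task 2 = 0; EF_Task 2 = 7
ES_Task 3 = max(EF_Task 1=16, EF_Task 2=7) = 16; EF_Task 3 = 16+7 = 23
ES_Task 4 = max(EF_Task 2=7, EF_Task 3=23) = 23; EF_Task 4 = 23+8 = 31
Expected project duration μ = 31 days. Critical path: Task 1 → Task 3 → Task 4.

31 days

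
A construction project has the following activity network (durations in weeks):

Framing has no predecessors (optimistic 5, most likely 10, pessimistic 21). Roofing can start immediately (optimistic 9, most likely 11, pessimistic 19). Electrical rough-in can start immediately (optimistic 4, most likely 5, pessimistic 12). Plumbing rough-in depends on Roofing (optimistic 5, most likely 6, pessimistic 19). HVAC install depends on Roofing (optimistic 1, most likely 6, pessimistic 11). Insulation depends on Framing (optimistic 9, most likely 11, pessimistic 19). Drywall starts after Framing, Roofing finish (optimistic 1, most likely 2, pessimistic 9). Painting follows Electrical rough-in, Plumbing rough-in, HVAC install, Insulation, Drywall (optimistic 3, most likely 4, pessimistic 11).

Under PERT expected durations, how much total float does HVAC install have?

5 weeks

te_Framing = (5 + 4·10 + 21)/6 = 66/6 = 11
te_Roofing = (9 + 4·11 + 19)/6 = 72/6 = 12
te_Electrical rough-in = (4 + 4·5 + 12)/6 = 36/6 = 6
te_Plumbing rough-in = (5 + 4·6 + 19)/6 = 48/6 = 8
te_HVAC install = (1 + 4·6 + 11)/6 = 36/6 = 6
te_Insulation = (9 + 4·11 + 19)/6 = 72/6 = 12
te_Drywall = (1 + 4·2 + 9)/6 = 18/6 = 3
te_Painting = (3 + 4·4 + 11)/6 = 30/6 = 5

Forward pass:
ES_Framing = 0; EF_Framing = 11
ES_Roofing = 0; EF_Roofing = 12
ES_Electrical rough-in = 0; EF_Electrical rough-in = 6
ES_Plumbing rough-in = 12; EF_Plumbing rough-in = 12+8 = 20
ES_HVAC install = 12; EF_HVAC install = 12+6 = 18
ES_Insulation = 11; EF_Insulation = 11+12 = 23
ES_Drywall = max(EF_Framing=11, EF_Roofing=12) = 12; EF_Drywall = 12+3 = 15
ES_Painting = max(EF_Electrical rough-in=6, EF_Plumbing rough-in=20, EF_HVAC install=18, EF_Insulation=23, EF_Drywall=15) = 23; EF_Painting = 23+5 = 28
Expected project duration μ = 28 weeks. Critical path: Framing → Insulation → Painting.

Backward pass:
LF_Painting = 28; LS_Painting = 28−5 = 23
LF_Drywall = LS_Painting = 23; LS_Drywall = 23−3 = 20
LF_Insulation = LS_Painting = 23; LS_Insulation = 23−12 = 11
LF_HVAC install = LS_Painting = 23; LS_HVAC install = 23−6 = 17
LF_Plumbing rough-in = LS_Painting = 23; LS_Plumbing rough-in = 23−8 = 15
LF_Electrical rough-in = LS_Painting = 23; LS_Electrical rough-in = 23−6 = 17
LF_Roofing = min(LS_Plumbing rough-in=15, LS_HVAC install=17, LS_Drywall=20) = 15; LS_Roofing = 15−12 = 3
LF_Framing = min(LS_Insulation=11, LS_Drywall=20) = 11; LS_Framing = 11−11 = 0
Slack_HVAC install = LS_HVAC install − ES_HVAC install = 17 − 12 = 5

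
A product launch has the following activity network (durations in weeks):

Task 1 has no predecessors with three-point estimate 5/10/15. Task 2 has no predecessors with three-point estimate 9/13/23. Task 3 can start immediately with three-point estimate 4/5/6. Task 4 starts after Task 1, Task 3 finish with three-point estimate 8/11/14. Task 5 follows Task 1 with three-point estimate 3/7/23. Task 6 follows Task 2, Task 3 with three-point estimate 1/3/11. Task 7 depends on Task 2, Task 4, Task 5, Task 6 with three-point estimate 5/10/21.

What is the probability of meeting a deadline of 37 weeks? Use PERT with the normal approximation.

0.935

te_Task 1 = (5 + 4·10 + 15)/6 = 60/6 = 10; σ²_Task 1 = ((15−5)/6)² = 2.778
te_Task 2 = (9 + 4·13 + 23)/6 = 84/6 = 14; σ²_Task 2 = ((23−9)/6)² = 5.444
te_Task 3 = (4 + 4·5 + 6)/6 = 30/6 = 5; σ²_Task 3 = ((6−4)/6)² = 0.111
te_Task 4 = (8 + 4·11 + 14)/6 = 66/6 = 11; σ²_Task 4 = ((14−8)/6)² = 1.000
te_Task 5 = (3 + 4·7 + 23)/6 = 54/6 = 9; σ²_Task 5 = ((23−3)/6)² = 11.111
te_Task 6 = (1 + 4·3 + 11)/6 = 24/6 = 4; σ²_Task 6 = ((11−1)/6)² = 2.778
te_Task 7 = (5 + 4·10 + 21)/6 = 66/6 = 11; σ²_Task 7 = ((21−5)/6)² = 7.111

Forward pass:
ES_Task 1 = 0; EF_Task 1 = 10
ES_Task 2 = 0; EF_Task 2 = 14
ES_Task 3 = 0; EF_Task 3 = 5
ES_Task 4 = max(EF_Task 1=10, EF_Task 3=5) = 10; EF_Task 4 = 10+11 = 21
ES_Task 5 = 10; EF_Task 5 = 10+9 = 19
ES_Task 6 = max(EF_Task 2=14, EF_Task 3=5) = 14; EF_Task 6 = 14+4 = 18
ES_Task 7 = max(EF_Task 2=14, EF_Task 4=21, EF_Task 5=19, EF_Task 6=18) = 21; EF_Task 7 = 21+11 = 32
Expected project duration μ = 32 weeks. Critical path: Task 1 → Task 4 → Task 7.

Variance along critical path = 2.778 + 1.000 + 7.111 = 10.889; σ = √10.889 = 3.300 weeks.
Z = (37 − 32) / 3.300 = 1.515
P(T ≤ 37) = Φ(1.515) ≈ 0.935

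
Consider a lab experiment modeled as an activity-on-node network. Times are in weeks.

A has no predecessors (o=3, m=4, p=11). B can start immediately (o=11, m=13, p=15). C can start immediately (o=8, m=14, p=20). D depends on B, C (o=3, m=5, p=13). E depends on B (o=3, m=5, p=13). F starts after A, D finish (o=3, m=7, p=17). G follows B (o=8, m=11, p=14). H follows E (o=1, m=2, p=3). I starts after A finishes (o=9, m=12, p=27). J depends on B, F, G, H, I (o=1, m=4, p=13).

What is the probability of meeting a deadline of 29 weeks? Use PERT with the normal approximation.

0.160

te_A = (3 + 4·4 + 11)/6 = 30/6 = 5; σ²_A = ((11−3)/6)² = 1.778
te_B = (11 + 4·13 + 15)/6 = 78/6 = 13; σ²_B = ((15−11)/6)² = 0.444
te_C = (8 + 4·14 + 20)/6 = 84/6 = 14; σ²_C = ((20−8)/6)² = 4.000
te_D = (3 + 4·5 + 13)/6 = 36/6 = 6; σ²_D = ((13−3)/6)² = 2.778
te_E = (3 + 4·5 + 13)/6 = 36/6 = 6; σ²_E = ((13−3)/6)² = 2.778
te_F = (3 + 4·7 + 17)/6 = 48/6 = 8; σ²_F = ((17−3)/6)² = 5.444
te_G = (8 + 4·11 + 14)/6 = 66/6 = 11; σ²_G = ((14−8)/6)² = 1.000
te_H = (1 + 4·2 + 3)/6 = 12/6 = 2; σ²_H = ((3−1)/6)² = 0.111
te_I = (9 + 4·12 + 27)/6 = 84/6 = 14; σ²_I = ((27−9)/6)² = 9.000
te_J = (1 + 4·4 + 13)/6 = 30/6 = 5; σ²_J = ((13−1)/6)² = 4.000

Forward pass:
ES_A = 0; EF_A = 5
ES_B = 0; EF_B = 13
ES_C = 0; EF_C = 14
ES_D = max(EF_B=13, EF_C=14) = 14; EF_D = 14+6 = 20
ES_E = 13; EF_E = 13+6 = 19
ES_F = max(EF_A=5, EF_D=20) = 20; EF_F = 20+8 = 28
ES_G = 13; EF_G = 13+11 = 24
ES_H = 19; EF_H = 19+2 = 21
ES_I = 5; EF_I = 5+14 = 19
ES_J = max(EF_B=13, EF_F=28, EF_G=24, EF_H=21, EF_I=19) = 28; EF_J = 28+5 = 33
Expected project duration μ = 33 weeks. Critical path: C → D → F → J.

Variance along critical path = 4.000 + 2.778 + 5.444 + 4.000 = 16.222; σ = √16.222 = 4.028 weeks.
Z = (29 − 33) / 4.028 = -0.993
P(T ≤ 29) = Φ(-0.993) ≈ 0.160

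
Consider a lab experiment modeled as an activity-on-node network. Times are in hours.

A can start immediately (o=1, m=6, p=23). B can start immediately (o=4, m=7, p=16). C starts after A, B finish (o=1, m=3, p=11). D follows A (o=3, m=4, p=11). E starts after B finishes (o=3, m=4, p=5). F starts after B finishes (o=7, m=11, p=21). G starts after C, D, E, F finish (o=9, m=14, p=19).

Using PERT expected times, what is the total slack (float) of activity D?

te_A = (1 + 4·6 + 23)/6 = 48/6 = 8
te_B = (4 + 4·7 + 16)/6 = 48/6 = 8
te_C = (1 + 4·3 + 11)/6 = 24/6 = 4
te_D = (3 + 4·4 + 11)/6 = 30/6 = 5
te_E = (3 + 4·4 + 5)/6 = 24/6 = 4
te_F = (7 + 4·11 + 21)/6 = 72/6 = 12
te_G = (9 + 4·14 + 19)/6 = 84/6 = 14

Forward pass:
ES_A = 0; EF_A = 8
ES_B = 0; EF_B = 8
ES_C = max(EF_A=8, EF_B=8) = 8; EF_C = 8+4 = 12
ES_D = 8; EF_D = 8+5 = 13
ES_E = 8; EF_E = 8+4 = 12
ES_F = 8; EF_F = 8+12 = 20
ES_G = max(EF_C=12, EF_D=13, EF_E=12, EF_F=20) = 20; EF_G = 20+14 = 34
Expected project duration μ = 34 hours. Critical path: B → F → G.

Backward pass:
LF_G = 34; LS_G = 34−14 = 20
LF_F = LS_G = 20; LS_F = 20−12 = 8
LF_E = LS_G = 20; LS_E = 20−4 = 16
LF_D = LS_G = 20; LS_D = 20−5 = 15
LF_C = LS_G = 20; LS_C = 20−4 = 16
LF_B = min(LS_C=16, LS_E=16, LS_F=8) = 8; LS_B = 8−8 = 0
LF_A = min(LS_C=16, LS_D=15) = 15; LS_A = 15−8 = 7
Slack_D = LS_D − ES_D = 15 − 8 = 7

7 hours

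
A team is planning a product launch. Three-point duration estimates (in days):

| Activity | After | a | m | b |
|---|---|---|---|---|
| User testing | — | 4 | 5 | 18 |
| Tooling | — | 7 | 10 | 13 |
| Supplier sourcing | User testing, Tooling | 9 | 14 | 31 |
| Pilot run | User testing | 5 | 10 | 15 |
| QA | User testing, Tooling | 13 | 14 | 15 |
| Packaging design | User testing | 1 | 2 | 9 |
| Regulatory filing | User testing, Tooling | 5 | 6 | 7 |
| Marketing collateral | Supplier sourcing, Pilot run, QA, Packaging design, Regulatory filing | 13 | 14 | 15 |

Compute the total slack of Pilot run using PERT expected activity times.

9 days

te_User testing = (4 + 4·5 + 18)/6 = 42/6 = 7
te_Tooling = (7 + 4·10 + 13)/6 = 60/6 = 10
te_Supplier sourcing = (9 + 4·14 + 31)/6 = 96/6 = 16
te_Pilot run = (5 + 4·10 + 15)/6 = 60/6 = 10
te_QA = (13 + 4·14 + 15)/6 = 84/6 = 14
te_Packaging design = (1 + 4·2 + 9)/6 = 18/6 = 3
te_Regulatory filing = (5 + 4·6 + 7)/6 = 36/6 = 6
te_Marketing collateral = (13 + 4·14 + 15)/6 = 84/6 = 14

Forward pass:
ES_User testing = 0; EF_User testing = 7
ES_Tooling = 0; EF_Tooling = 10
ES_Supplier sourcing = max(EF_User testing=7, EF_Tooling=10) = 10; EF_Supplier sourcing = 10+16 = 26
ES_Pilot run = 7; EF_Pilot run = 7+10 = 17
ES_QA = max(EF_User testing=7, EF_Tooling=10) = 10; EF_QA = 10+14 = 24
ES_Packaging design = 7; EF_Packaging design = 7+3 = 10
ES_Regulatory filing = max(EF_User testing=7, EF_Tooling=10) = 10; EF_Regulatory filing = 10+6 = 16
ES_Marketing collateral = max(EF_Supplier sourcing=26, EF_Pilot run=17, EF_QA=24, EF_Packaging design=10, EF_Regulatory filing=16) = 26; EF_Marketing collateral = 26+14 = 40
Expected project duration μ = 40 days. Critical path: Tooling → Supplier sourcing → Marketing collateral.

Backward pass:
LF_Marketing collateral = 40; LS_Marketing collateral = 40−14 = 26
LF_Regulatory filing = LS_Marketing collateral = 26; LS_Regulatory filing = 26−6 = 20
LF_Packaging design = LS_Marketing collateral = 26; LS_Packaging design = 26−3 = 23
LF_QA = LS_Marketing collateral = 26; LS_QA = 26−14 = 12
LF_Pilot run = LS_Marketing collateral = 26; LS_Pilot run = 26−10 = 16
LF_Supplier sourcing = LS_Marketing collateral = 26; LS_Supplier sourcing = 26−16 = 10
LF_Tooling = min(LS_Supplier sourcing=10, LS_QA=12, LS_Regulatory filing=20) = 10; LS_Tooling = 10−10 = 0
LF_User testing = min(LS_Supplier sourcing=10, LS_Pilot run=16, LS_QA=12, LS_Packaging design=23, LS_Regulatory filing=20) = 10; LS_User testing = 10−7 = 3
Slack_Pilot run = LS_Pilot run − ES_Pilot run = 16 − 7 = 9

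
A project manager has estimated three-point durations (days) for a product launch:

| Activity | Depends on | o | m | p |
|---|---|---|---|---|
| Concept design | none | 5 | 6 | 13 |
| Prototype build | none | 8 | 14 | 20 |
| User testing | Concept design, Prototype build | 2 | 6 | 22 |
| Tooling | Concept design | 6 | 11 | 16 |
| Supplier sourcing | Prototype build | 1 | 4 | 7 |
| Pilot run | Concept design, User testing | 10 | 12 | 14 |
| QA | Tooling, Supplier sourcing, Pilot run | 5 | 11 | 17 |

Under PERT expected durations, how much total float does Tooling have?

te_Concept design = (5 + 4·6 + 13)/6 = 42/6 = 7
te_Prototype build = (8 + 4·14 + 20)/6 = 84/6 = 14
te_User testing = (2 + 4·6 + 22)/6 = 48/6 = 8
te_Tooling = (6 + 4·11 + 16)/6 = 66/6 = 11
te_Supplier sourcing = (1 + 4·4 + 7)/6 = 24/6 = 4
te_Pilot run = (10 + 4·12 + 14)/6 = 72/6 = 12
te_QA = (5 + 4·11 + 17)/6 = 66/6 = 11

Forward pass:
ES_Concept design = 0; EF_Concept design = 7
ES_Prototype build = 0; EF_Prototype build = 14
ES_User testing = max(EF_Concept design=7, EF_Prototype build=14) = 14; EF_User testing = 14+8 = 22
ES_Tooling = 7; EF_Tooling = 7+11 = 18
ES_Supplier sourcing = 14; EF_Supplier sourcing = 14+4 = 18
ES_Pilot run = max(EF_Concept design=7, EF_User testing=22) = 22; EF_Pilot run = 22+12 = 34
ES_QA = max(EF_Tooling=18, EF_Supplier sourcing=18, EF_Pilot run=34) = 34; EF_QA = 34+11 = 45
Expected project duration μ = 45 days. Critical path: Prototype build → User testing → Pilot run → QA.

Backward pass:
LF_QA = 45; LS_QA = 45−11 = 34
LF_Pilot run = LS_QA = 34; LS_Pilot run = 34−12 = 22
LF_Supplier sourcing = LS_QA = 34; LS_Supplier sourcing = 34−4 = 30
LF_Tooling = LS_QA = 34; LS_Tooling = 34−11 = 23
LF_User testing = LS_Pilot run = 22; LS_User testing = 22−8 = 14
LF_Prototype build = min(LS_User testing=14, LS_Supplier sourcing=30) = 14; LS_Prototype build = 14−14 = 0
LF_Concept design = min(LS_User testing=14, LS_Tooling=23, LS_Pilot run=22) = 14; LS_Concept design = 14−7 = 7
Slack_Tooling = LS_Tooling − ES_Tooling = 23 − 7 = 16

16 days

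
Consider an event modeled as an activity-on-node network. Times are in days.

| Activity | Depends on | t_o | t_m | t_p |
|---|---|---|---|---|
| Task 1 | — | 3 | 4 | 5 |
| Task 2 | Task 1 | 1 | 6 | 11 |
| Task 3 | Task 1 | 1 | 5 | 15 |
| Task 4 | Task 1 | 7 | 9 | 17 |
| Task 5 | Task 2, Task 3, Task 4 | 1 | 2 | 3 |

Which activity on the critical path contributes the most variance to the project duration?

te_Task 1 = (3 + 4·4 + 5)/6 = 24/6 = 4; σ²_Task 1 = ((5−3)/6)² = 0.111
te_Task 2 = (1 + 4·6 + 11)/6 = 36/6 = 6; σ²_Task 2 = ((11−1)/6)² = 2.778
te_Task 3 = (1 + 4·5 + 15)/6 = 36/6 = 6; σ²_Task 3 = ((15−1)/6)² = 5.444
te_Task 4 = (7 + 4·9 + 17)/6 = 60/6 = 10; σ²_Task 4 = ((17−7)/6)² = 2.778
te_Task 5 = (1 + 4·2 + 3)/6 = 12/6 = 2; σ²_Task 5 = ((3−1)/6)² = 0.111

Forward pass:
ES_Task 1 = 0; EF_Task 1 = 4
ES_Task 2 = 4; EF_Task 2 = 4+6 = 10
ES_Task 3 = 4; EF_Task 3 = 4+6 = 10
ES_Task 4 = 4; EF_Task 4 = 4+10 = 14
ES_Task 5 = max(EF_Task 2=10, EF_Task 3=10, EF_Task 4=14) = 14; EF_Task 5 = 14+2 = 16
Expected project duration μ = 16 days. Critical path: Task 1 → Task 4 → Task 5.

Variances on critical path: σ²_Task 1=0.111, σ²_Task 4=2.778, σ²_Task 5=0.111.
Largest is σ²_Task 4 = 2.778.

Task 4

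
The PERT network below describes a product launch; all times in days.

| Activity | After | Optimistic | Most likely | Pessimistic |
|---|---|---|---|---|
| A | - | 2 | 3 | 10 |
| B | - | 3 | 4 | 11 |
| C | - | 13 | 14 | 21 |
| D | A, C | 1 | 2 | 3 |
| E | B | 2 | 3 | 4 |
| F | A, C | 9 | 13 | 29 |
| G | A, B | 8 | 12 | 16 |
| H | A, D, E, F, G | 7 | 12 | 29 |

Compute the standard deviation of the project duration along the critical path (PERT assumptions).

te_A = (2 + 4·3 + 10)/6 = 24/6 = 4; σ²_A = ((10−2)/6)² = 1.778
te_B = (3 + 4·4 + 11)/6 = 30/6 = 5; σ²_B = ((11−3)/6)² = 1.778
te_C = (13 + 4·14 + 21)/6 = 90/6 = 15; σ²_C = ((21−13)/6)² = 1.778
te_D = (1 + 4·2 + 3)/6 = 12/6 = 2; σ²_D = ((3−1)/6)² = 0.111
te_E = (2 + 4·3 + 4)/6 = 18/6 = 3; σ²_E = ((4−2)/6)² = 0.111
te_F = (9 + 4·13 + 29)/6 = 90/6 = 15; σ²_F = ((29−9)/6)² = 11.111
te_G = (8 + 4·12 + 16)/6 = 72/6 = 12; σ²_G = ((16−8)/6)² = 1.778
te_H = (7 + 4·12 + 29)/6 = 84/6 = 14; σ²_H = ((29−7)/6)² = 13.444

Forward pass:
ES_A = 0; EF_A = 4
ES_B = 0; EF_B = 5
ES_C = 0; EF_C = 15
ES_D = max(EF_A=4, EF_C=15) = 15; EF_D = 15+2 = 17
ES_E = 5; EF_E = 5+3 = 8
ES_F = max(EF_A=4, EF_C=15) = 15; EF_F = 15+15 = 30
ES_G = max(EF_A=4, EF_B=5) = 5; EF_G = 5+12 = 17
ES_H = max(EF_A=4, EF_D=17, EF_E=8, EF_F=30, EF_G=17) = 30; EF_H = 30+14 = 44
Expected project duration μ = 44 days. Critical path: C → F → H.

Variance along critical path = 1.778 + 11.111 + 13.444 = 26.333
σ = √26.333 = 5.132 days

5.13 days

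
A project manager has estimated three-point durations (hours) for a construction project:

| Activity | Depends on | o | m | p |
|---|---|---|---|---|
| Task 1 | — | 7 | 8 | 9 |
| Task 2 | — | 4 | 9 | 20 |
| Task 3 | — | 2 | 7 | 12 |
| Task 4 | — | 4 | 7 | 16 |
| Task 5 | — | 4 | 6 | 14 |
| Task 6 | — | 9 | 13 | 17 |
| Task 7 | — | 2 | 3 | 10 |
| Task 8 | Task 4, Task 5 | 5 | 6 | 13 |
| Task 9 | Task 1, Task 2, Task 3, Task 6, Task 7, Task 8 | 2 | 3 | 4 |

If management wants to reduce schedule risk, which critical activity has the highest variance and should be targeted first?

Task 4

te_Task 1 = (7 + 4·8 + 9)/6 = 48/6 = 8; σ²_Task 1 = ((9−7)/6)² = 0.111
te_Task 2 = (4 + 4·9 + 20)/6 = 60/6 = 10; σ²_Task 2 = ((20−4)/6)² = 7.111
te_Task 3 = (2 + 4·7 + 12)/6 = 42/6 = 7; σ²_Task 3 = ((12−2)/6)² = 2.778
te_Task 4 = (4 + 4·7 + 16)/6 = 48/6 = 8; σ²_Task 4 = ((16−4)/6)² = 4.000
te_Task 5 = (4 + 4·6 + 14)/6 = 42/6 = 7; σ²_Task 5 = ((14−4)/6)² = 2.778
te_Task 6 = (9 + 4·13 + 17)/6 = 78/6 = 13; σ²_Task 6 = ((17−9)/6)² = 1.778
te_Task 7 = (2 + 4·3 + 10)/6 = 24/6 = 4; σ²_Task 7 = ((10−2)/6)² = 1.778
te_Task 8 = (5 + 4·6 + 13)/6 = 42/6 = 7; σ²_Task 8 = ((13−5)/6)² = 1.778
te_Task 9 = (2 + 4·3 + 4)/6 = 18/6 = 3; σ²_Task 9 = ((4−2)/6)² = 0.111

Forward pass:
ES_Task 1 = 0; EF_Task 1 = 8
ES_Task 2 = 0; EF_Task 2 = 10
ES_Task 3 = 0; EF_Task 3 = 7
ES_Task 4 = 0; EF_Task 4 = 8
ES_Task 5 = 0; EF_Task 5 = 7
ES_Task 6 = 0; EF_Task 6 = 13
ES_Task 7 = 0; EF_Task 7 = 4
ES_Task 8 = max(EF_Task 4=8, EF_Task 5=7) = 8; EF_Task 8 = 8+7 = 15
ES_Task 9 = max(EF_Task 1=8, EF_Task 2=10, EF_Task 3=7, EF_Task 6=13, EF_Task 7=4, EF_Task 8=15) = 15; EF_Task 9 = 15+3 = 18
Expected project duration μ = 18 hours. Critical path: Task 4 → Task 8 → Task 9.

Variances on critical path: σ²_Task 4=4.000, σ²_Task 8=1.778, σ²_Task 9=0.111.
Largest is σ²_Task 4 = 4.000.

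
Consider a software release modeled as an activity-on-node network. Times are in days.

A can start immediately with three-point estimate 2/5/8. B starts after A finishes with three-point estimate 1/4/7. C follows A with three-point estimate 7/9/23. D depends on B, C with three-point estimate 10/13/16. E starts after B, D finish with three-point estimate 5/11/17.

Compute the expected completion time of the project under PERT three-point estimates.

te_A = (2 + 4·5 + 8)/6 = 30/6 = 5
te_B = (1 + 4·4 + 7)/6 = 24/6 = 4
te_C = (7 + 4·9 + 23)/6 = 66/6 = 11
te_D = (10 + 4·13 + 16)/6 = 78/6 = 13
te_E = (5 + 4·11 + 17)/6 = 66/6 = 11

Forward pass:
ES_A = 0; EF_A = 5
ES_B = 5; EF_B = 5+4 = 9
ES_C = 5; EF_C = 5+11 = 16
ES_D = max(EF_B=9, EF_C=16) = 16; EF_D = 16+13 = 29
ES_E = max(EF_B=9, EF_D=29) = 29; EF_E = 29+11 = 40
Expected project duration μ = 40 days. Critical path: A → C → D → E.

40 days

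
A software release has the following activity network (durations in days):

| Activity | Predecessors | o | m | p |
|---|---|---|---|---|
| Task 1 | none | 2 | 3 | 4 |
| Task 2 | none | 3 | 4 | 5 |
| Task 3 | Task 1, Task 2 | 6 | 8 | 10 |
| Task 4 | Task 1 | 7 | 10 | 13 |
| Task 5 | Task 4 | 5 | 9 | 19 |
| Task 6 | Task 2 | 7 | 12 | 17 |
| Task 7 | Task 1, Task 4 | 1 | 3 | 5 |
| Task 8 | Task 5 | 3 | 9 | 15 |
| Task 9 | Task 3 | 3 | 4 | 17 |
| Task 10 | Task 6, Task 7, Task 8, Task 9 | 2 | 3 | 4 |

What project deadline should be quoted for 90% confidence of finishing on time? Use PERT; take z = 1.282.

39.2 days

te_Task 1 = (2 + 4·3 + 4)/6 = 18/6 = 3; σ²_Task 1 = ((4−2)/6)² = 0.111
te_Task 2 = (3 + 4·4 + 5)/6 = 24/6 = 4; σ²_Task 2 = ((5−3)/6)² = 0.111
te_Task 3 = (6 + 4·8 + 10)/6 = 48/6 = 8; σ²_Task 3 = ((10−6)/6)² = 0.444
te_Task 4 = (7 + 4·10 + 13)/6 = 60/6 = 10; σ²_Task 4 = ((13−7)/6)² = 1.000
te_Task 5 = (5 + 4·9 + 19)/6 = 60/6 = 10; σ²_Task 5 = ((19−5)/6)² = 5.444
te_Task 6 = (7 + 4·12 + 17)/6 = 72/6 = 12; σ²_Task 6 = ((17−7)/6)² = 2.778
te_Task 7 = (1 + 4·3 + 5)/6 = 18/6 = 3; σ²_Task 7 = ((5−1)/6)² = 0.444
te_Task 8 = (3 + 4·9 + 15)/6 = 54/6 = 9; σ²_Task 8 = ((15−3)/6)² = 4.000
te_Task 9 = (3 + 4·4 + 17)/6 = 36/6 = 6; σ²_Task 9 = ((17−3)/6)² = 5.444
te_Task 10 = (2 + 4·3 + 4)/6 = 18/6 = 3; σ²_Task 10 = ((4−2)/6)² = 0.111

Forward pass:
ES_Task 1 = 0; EF_Task 1 = 3
ES_Task 2 = 0; EF_Task 2 = 4
ES_Task 3 = max(EF_Task 1=3, EF_Task 2=4) = 4; EF_Task 3 = 4+8 = 12
ES_Task 4 = 3; EF_Task 4 = 3+10 = 13
ES_Task 5 = 13; EF_Task 5 = 13+10 = 23
ES_Task 6 = 4; EF_Task 6 = 4+12 = 16
ES_Task 7 = max(EF_Task 1=3, EF_Task 4=13) = 13; EF_Task 7 = 13+3 = 16
ES_Task 8 = 23; EF_Task 8 = 23+9 = 32
ES_Task 9 = 12; EF_Task 9 = 12+6 = 18
ES_Task 10 = max(EF_Task 6=16, EF_Task 7=16, EF_Task 8=32, EF_Task 9=18) = 32; EF_Task 10 = 32+3 = 35
Expected project duration μ = 35 days. Critical path: Task 1 → Task 4 → Task 5 → Task 8 → Task 10.

Variance along critical path = 0.111 + 1.000 + 5.444 + 4.000 + 0.111 = 10.667; σ = 3.266 days.
D = μ + z·σ = 35 + 1.282·3.266 = 39.2 days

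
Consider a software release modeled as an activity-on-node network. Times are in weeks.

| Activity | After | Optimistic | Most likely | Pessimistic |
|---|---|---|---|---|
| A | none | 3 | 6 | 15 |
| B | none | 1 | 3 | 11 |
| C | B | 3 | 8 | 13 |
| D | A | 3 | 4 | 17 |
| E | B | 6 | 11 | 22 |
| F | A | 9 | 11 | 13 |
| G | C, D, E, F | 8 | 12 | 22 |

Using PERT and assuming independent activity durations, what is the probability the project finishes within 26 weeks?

0.056

te_A = (3 + 4·6 + 15)/6 = 42/6 = 7; σ²_A = ((15−3)/6)² = 4.000
te_B = (1 + 4·3 + 11)/6 = 24/6 = 4; σ²_B = ((11−1)/6)² = 2.778
te_C = (3 + 4·8 + 13)/6 = 48/6 = 8; σ²_C = ((13−3)/6)² = 2.778
te_D = (3 + 4·4 + 17)/6 = 36/6 = 6; σ²_D = ((17−3)/6)² = 5.444
te_E = (6 + 4·11 + 22)/6 = 72/6 = 12; σ²_E = ((22−6)/6)² = 7.111
te_F = (9 + 4·11 + 13)/6 = 66/6 = 11; σ²_F = ((13−9)/6)² = 0.444
te_G = (8 + 4·12 + 22)/6 = 78/6 = 13; σ²_G = ((22−8)/6)² = 5.444

Forward pass:
ES_A = 0; EF_A = 7
ES_B = 0; EF_B = 4
ES_C = 4; EF_C = 4+8 = 12
ES_D = 7; EF_D = 7+6 = 13
ES_E = 4; EF_E = 4+12 = 16
ES_F = 7; EF_F = 7+11 = 18
ES_G = max(EF_C=12, EF_D=13, EF_E=16, EF_F=18) = 18; EF_G = 18+13 = 31
Expected project duration μ = 31 weeks. Critical path: A → F → G.

Variance along critical path = 4.000 + 0.444 + 5.444 = 9.889; σ = √9.889 = 3.145 weeks.
Z = (26 − 31) / 3.145 = -1.590
P(T ≤ 26) = Φ(-1.590) ≈ 0.056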